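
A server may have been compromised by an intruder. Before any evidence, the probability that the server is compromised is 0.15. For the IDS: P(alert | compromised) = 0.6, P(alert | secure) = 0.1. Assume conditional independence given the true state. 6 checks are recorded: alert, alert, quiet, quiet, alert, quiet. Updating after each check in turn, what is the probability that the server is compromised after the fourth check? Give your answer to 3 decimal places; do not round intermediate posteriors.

After 'alert': P(compromised) = 0.6·0.1500 / (0.6·0.1500 + 0.1·0.8500) ≈ 0.5143
After 'alert': P(compromised) = 0.6·0.5143 / (0.6·0.5143 + 0.1·0.4857) ≈ 0.8640
After 'quiet': P(compromised) = 0.4·0.8640 / (0.4·0.8640 + 0.9·0.1360) ≈ 0.7385
After 'quiet': P(compromised) = 0.4·0.7385 / (0.4·0.7385 + 0.9·0.2615) ≈ 0.5565

0.557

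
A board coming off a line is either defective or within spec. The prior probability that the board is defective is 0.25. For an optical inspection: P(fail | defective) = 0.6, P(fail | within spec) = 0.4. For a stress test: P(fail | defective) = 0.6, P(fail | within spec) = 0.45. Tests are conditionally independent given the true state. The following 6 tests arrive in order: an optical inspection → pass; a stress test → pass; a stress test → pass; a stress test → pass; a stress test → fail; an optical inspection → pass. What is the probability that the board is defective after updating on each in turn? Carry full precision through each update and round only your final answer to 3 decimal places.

0.071

After an optical inspection='pass': P(defective) = 0.4·0.2500 / (0.4·0.2500 + 0.6·0.7500) ≈ 0.1818
After a stress test='pass': P(defective) = 0.4·0.1818 / (0.4·0.1818 + 0.55·0.8182) ≈ 0.1391
After a stress test='pass': P(defective) = 0.4·0.1391 / (0.4·0.1391 + 0.55·0.8609) ≈ 0.1052
After a stress test='pass': P(defective) = 0.4·0.1052 / (0.4·0.1052 + 0.55·0.8948) ≈ 0.0788
After a stress test='fail': P(defective) = 0.6·0.0788 / (0.6·0.0788 + 0.45·0.9212) ≈ 0.1023
After an optical inspection='pass': P(defective) = 0.4·0.1023 / (0.4·0.1023 + 0.6·0.8977) ≈ 0.0706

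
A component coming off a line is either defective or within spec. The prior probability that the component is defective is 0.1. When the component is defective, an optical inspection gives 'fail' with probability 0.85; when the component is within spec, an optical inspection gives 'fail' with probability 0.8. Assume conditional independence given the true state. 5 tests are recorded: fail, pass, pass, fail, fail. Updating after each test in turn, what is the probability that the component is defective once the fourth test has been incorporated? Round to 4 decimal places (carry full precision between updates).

0.0659

After 'fail': P(defective) = 0.85·0.1000 / (0.85·0.1000 + 0.8·0.9000) ≈ 0.1056
After 'pass': P(defective) = 0.15·0.1056 / (0.15·0.1056 + 0.2·0.8944) ≈ 0.0813
After 'pass': P(defective) = 0.15·0.0813 / (0.15·0.0813 + 0.2·0.9187) ≈ 0.0623
After 'fail': P(defective) = 0.85·0.0623 / (0.85·0.0623 + 0.8·0.9377) ≈ 0.0659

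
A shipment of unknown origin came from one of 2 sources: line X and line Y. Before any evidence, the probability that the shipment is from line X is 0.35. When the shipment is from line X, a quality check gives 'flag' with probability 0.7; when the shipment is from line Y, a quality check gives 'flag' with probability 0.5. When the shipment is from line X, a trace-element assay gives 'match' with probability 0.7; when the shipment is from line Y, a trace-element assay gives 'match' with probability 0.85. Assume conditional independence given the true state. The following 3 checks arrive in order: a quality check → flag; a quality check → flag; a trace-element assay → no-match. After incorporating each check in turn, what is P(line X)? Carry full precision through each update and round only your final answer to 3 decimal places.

0.679

After a quality check='flag': P(line X) = 0.7·0.3500 / (0.7·0.3500 + 0.5·0.6500) ≈ 0.4298
After a quality check='flag': P(line X) = 0.7·0.4298 / (0.7·0.4298 + 0.5·0.5702) ≈ 0.5135
After a trace-element assay='no-match': P(line X) = 0.3·0.5135 / (0.3·0.5135 + 0.15·0.4865) ≈ 0.6785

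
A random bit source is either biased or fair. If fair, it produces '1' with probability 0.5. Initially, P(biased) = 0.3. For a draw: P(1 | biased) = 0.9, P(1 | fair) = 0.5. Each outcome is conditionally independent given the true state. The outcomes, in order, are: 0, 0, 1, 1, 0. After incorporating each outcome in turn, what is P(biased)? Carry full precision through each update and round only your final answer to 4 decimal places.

0.0110

After '0': P(biased) = 0.1·0.3000 / (0.1·0.3000 + 0.5·0.7000) ≈ 0.0789
After '0': P(biased) = 0.1·0.0789 / (0.1·0.0789 + 0.5·0.9211) ≈ 0.0169
After '1': P(biased) = 0.9·0.0169 / (0.9·0.0169 + 0.5·0.9831) ≈ 0.0299
After '1': P(biased) = 0.9·0.0299 / (0.9·0.0299 + 0.5·0.9701) ≈ 0.0526
After '0': P(biased) = 0.1·0.0526 / (0.1·0.0526 + 0.5·0.9474) ≈ 0.0110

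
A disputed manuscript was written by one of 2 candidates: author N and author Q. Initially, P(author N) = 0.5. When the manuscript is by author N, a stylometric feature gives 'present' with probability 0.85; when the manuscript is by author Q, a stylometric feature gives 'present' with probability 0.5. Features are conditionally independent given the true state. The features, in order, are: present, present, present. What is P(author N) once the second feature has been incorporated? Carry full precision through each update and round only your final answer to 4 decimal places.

0.7429

After 'present': P(author N) = 0.85·0.5000 / (0.85·0.5000 + 0.5·0.5000) ≈ 0.6296
After 'present': P(author N) = 0.85·0.6296 / (0.85·0.6296 + 0.5·0.3704) ≈ 0.7429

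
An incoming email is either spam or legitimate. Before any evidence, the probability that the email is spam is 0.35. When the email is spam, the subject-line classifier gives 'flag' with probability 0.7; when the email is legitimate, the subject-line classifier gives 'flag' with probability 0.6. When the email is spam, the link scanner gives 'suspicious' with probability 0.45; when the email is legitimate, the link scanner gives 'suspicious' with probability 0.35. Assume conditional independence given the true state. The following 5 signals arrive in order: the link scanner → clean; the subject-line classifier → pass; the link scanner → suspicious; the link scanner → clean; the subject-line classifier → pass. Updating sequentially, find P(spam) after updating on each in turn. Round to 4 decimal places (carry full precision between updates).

After the link scanner='clean': P(spam) = 0.55·0.3500 / (0.55·0.3500 + 0.65·0.6500) ≈ 0.3130
After the subject-line classifier='pass': P(spam) = 0.3·0.3130 / (0.3·0.3130 + 0.4·0.6870) ≈ 0.2547
After the link scanner='suspicious': P(spam) = 0.45·0.2547 / (0.45·0.2547 + 0.35·0.7453) ≈ 0.3052
After the link scanner='clean': P(spam) = 0.55·0.3052 / (0.55·0.3052 + 0.65·0.6948) ≈ 0.2710
After the subject-line classifier='pass': P(spam) = 0.3·0.2710 / (0.3·0.2710 + 0.4·0.7290) ≈ 0.2180

0.2180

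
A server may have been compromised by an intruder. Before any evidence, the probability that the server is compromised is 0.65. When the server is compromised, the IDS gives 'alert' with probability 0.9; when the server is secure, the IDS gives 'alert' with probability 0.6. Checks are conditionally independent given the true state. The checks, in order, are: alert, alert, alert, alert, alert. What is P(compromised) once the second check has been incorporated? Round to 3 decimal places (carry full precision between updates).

0.807

After 'alert': P(compromised) = 0.9·0.6500 / (0.9·0.6500 + 0.6·0.3500) ≈ 0.7358
After 'alert': P(compromised) = 0.9·0.7358 / (0.9·0.7358 + 0.6·0.2642) ≈ 0.8069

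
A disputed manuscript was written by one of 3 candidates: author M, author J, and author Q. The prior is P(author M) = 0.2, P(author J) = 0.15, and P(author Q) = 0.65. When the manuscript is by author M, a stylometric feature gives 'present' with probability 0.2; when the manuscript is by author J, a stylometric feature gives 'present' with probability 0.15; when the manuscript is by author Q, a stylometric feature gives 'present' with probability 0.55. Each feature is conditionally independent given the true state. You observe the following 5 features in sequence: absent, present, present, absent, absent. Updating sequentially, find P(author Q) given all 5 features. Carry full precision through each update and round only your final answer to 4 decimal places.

0.7439

After 'absent': normaliser = 0.8·0.2000 + 0.85·0.1500 + 0.45·0.6500; P(author M) ≈ 0.2759, P(author J) ≈ 0.2198, P(author Q) ≈ 0.5043
After 'present': normaliser = 0.2·0.2759 + 0.15·0.2198 + 0.55·0.5043; P(author M) ≈ 0.1509, P(author J) ≈ 0.0902, P(author Q) ≈ 0.7588
After 'present': normaliser = 0.2·0.1509 + 0.15·0.0902 + 0.55·0.7588; P(author M) ≈ 0.0655, P(author J) ≈ 0.0293, P(author Q) ≈ 0.9052
After 'absent': normaliser = 0.8·0.0655 + 0.85·0.0293 + 0.45·0.9052; P(author M) ≈ 0.1081, P(author J) ≈ 0.0515, P(author Q) ≈ 0.8405
After 'absent': normaliser = 0.8·0.1081 + 0.85·0.0515 + 0.45·0.8405; P(author M) ≈ 0.1701, P(author J) ≈ 0.0861, P(author Q) ≈ 0.7439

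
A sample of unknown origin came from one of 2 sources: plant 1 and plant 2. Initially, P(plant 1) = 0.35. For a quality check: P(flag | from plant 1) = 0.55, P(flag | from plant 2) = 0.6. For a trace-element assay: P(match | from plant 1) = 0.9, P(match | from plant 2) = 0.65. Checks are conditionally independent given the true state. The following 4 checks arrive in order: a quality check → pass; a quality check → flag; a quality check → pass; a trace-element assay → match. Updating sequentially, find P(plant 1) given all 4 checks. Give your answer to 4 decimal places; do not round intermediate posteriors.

After a quality check='pass': P(plant 1) = 0.45·0.3500 / (0.45·0.3500 + 0.4·0.6500) ≈ 0.3772
After a quality check='flag': P(plant 1) = 0.55·0.3772 / (0.55·0.3772 + 0.6·0.6228) ≈ 0.3570
After a quality check='pass': P(plant 1) = 0.45·0.3570 / (0.45·0.3570 + 0.4·0.6430) ≈ 0.3845
After a trace-element assay='match': P(plant 1) = 0.9·0.3845 / (0.9·0.3845 + 0.65·0.6155) ≈ 0.4638

0.4638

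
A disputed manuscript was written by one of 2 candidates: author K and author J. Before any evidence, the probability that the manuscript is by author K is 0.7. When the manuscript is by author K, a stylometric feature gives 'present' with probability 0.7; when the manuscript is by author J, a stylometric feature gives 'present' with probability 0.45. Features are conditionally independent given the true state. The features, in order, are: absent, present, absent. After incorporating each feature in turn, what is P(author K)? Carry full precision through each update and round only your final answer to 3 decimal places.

After 'absent': P(author K) = 0.3·0.7000 / (0.3·0.7000 + 0.55·0.3000) ≈ 0.5600
After 'present': P(author K) = 0.7·0.5600 / (0.7·0.5600 + 0.45·0.4400) ≈ 0.6644
After 'absent': P(author K) = 0.3·0.6644 / (0.3·0.6644 + 0.55·0.3356) ≈ 0.5192

0.519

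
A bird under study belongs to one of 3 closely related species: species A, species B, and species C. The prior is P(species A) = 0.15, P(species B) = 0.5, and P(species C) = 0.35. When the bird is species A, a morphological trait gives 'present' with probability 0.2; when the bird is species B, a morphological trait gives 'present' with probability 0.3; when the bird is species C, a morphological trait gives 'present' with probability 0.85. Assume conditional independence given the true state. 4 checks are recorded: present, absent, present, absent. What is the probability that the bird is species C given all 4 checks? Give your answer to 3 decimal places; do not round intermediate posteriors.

0.180

After 'present': normaliser = 0.2·0.1500 + 0.3·0.5000 + 0.85·0.3500; P(species A) ≈ 0.0628, P(species B) ≈ 0.3141, P(species C) ≈ 0.6230
After 'absent': normaliser = 0.8·0.0628 + 0.7·0.3141 + 0.15·0.6230; P(species A) ≈ 0.1382, P(species B) ≈ 0.6048, P(species C) ≈ 0.2570
After 'present': normaliser = 0.2·0.1382 + 0.3·0.6048 + 0.85·0.2570; P(species A) ≈ 0.0647, P(species B) ≈ 0.4243, P(species C) ≈ 0.5110
After 'absent': normaliser = 0.8·0.0647 + 0.7·0.4243 + 0.15·0.5110; P(species A) ≈ 0.1216, P(species B) ≈ 0.6982, P(species C) ≈ 0.1802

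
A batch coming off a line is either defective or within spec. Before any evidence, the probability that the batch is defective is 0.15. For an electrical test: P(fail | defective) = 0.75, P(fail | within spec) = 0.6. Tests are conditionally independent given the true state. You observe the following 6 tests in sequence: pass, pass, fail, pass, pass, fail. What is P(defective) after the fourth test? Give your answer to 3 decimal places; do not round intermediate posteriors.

0.051

After 'pass': P(defective) = 0.25·0.1500 / (0.25·0.1500 + 0.4·0.8500) ≈ 0.0993
After 'pass': P(defective) = 0.25·0.0993 / (0.25·0.0993 + 0.4·0.9007) ≈ 0.0645
After 'fail': P(defective) = 0.75·0.0645 / (0.75·0.0645 + 0.6·0.9355) ≈ 0.0793
After 'pass': P(defective) = 0.25·0.0793 / (0.25·0.0793 + 0.4·0.9207) ≈ 0.0511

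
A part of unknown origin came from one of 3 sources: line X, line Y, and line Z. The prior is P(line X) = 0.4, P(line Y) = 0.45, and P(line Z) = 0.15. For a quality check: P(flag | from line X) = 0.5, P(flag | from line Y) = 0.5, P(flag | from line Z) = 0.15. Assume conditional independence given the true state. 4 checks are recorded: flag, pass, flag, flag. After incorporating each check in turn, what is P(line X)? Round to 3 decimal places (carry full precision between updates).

0.467

After 'flag': normaliser = 0.5·0.4000 + 0.5·0.4500 + 0.15·0.1500; P(line X) ≈ 0.4469, P(line Y) ≈ 0.5028, P(line Z) ≈ 0.0503
After 'pass': normaliser = 0.5·0.4469 + 0.5·0.5028 + 0.85·0.0503; P(line X) ≈ 0.4317, P(line Y) ≈ 0.4857, P(line Z) ≈ 0.0826
After 'flag': normaliser = 0.5·0.4317 + 0.5·0.4857 + 0.15·0.0826; P(line X) ≈ 0.4582, P(line Y) ≈ 0.5155, P(line Z) ≈ 0.0263
After 'flag': normaliser = 0.5·0.4582 + 0.5·0.5155 + 0.15·0.0263; P(line X) ≈ 0.4668, P(line Y) ≈ 0.5252, P(line Z) ≈ 0.0080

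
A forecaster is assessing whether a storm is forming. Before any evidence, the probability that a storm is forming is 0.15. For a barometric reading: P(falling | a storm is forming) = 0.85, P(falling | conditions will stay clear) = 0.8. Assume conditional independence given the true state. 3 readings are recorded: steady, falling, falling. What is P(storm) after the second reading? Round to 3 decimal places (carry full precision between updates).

0.123

Each posterior becomes the prior for the next update.
After 'steady': P(storm) = 0.15·0.1500 / (0.15·0.1500 + 0.2·0.8500) ≈ 0.1169
After 'falling': P(storm) = 0.85·0.1169 / (0.85·0.1169 + 0.8·0.8831) ≈ 0.1233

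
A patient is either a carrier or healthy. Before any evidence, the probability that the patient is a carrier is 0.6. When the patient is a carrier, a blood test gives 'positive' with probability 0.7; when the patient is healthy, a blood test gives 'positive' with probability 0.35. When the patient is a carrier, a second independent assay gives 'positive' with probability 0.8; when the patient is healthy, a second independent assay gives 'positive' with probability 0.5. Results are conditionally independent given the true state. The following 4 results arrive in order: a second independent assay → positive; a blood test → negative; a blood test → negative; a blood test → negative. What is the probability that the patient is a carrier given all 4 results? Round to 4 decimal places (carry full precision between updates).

0.1909

After a second independent assay='positive': P(carrier) = 0.8·0.6000 / (0.8·0.6000 + 0.5·0.4000) ≈ 0.7059
After a blood test='negative': P(carrier) = 0.3·0.7059 / (0.3·0.7059 + 0.65·0.2941) ≈ 0.5255
After a blood test='negative': P(carrier) = 0.3·0.5255 / (0.3·0.5255 + 0.65·0.4745) ≈ 0.3383
After a blood test='negative': P(carrier) = 0.3·0.3383 / (0.3·0.3383 + 0.65·0.6617) ≈ 0.1909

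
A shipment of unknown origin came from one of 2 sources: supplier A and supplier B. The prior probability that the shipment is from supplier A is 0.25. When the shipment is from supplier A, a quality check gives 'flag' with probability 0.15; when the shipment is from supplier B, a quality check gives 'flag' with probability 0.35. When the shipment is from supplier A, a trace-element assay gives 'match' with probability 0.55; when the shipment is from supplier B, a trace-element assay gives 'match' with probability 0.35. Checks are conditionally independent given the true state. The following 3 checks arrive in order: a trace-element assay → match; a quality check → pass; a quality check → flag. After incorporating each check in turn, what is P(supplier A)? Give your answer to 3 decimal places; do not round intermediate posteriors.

After a trace-element assay='match': P(supplier A) = 0.55·0.2500 / (0.55·0.2500 + 0.35·0.7500) ≈ 0.3438
After a quality check='pass': P(supplier A) = 0.85·0.3438 / (0.85·0.3438 + 0.65·0.6562) ≈ 0.4065
After a quality check='flag': P(supplier A) = 0.15·0.4065 / (0.15·0.4065 + 0.35·0.5935) ≈ 0.2269

0.227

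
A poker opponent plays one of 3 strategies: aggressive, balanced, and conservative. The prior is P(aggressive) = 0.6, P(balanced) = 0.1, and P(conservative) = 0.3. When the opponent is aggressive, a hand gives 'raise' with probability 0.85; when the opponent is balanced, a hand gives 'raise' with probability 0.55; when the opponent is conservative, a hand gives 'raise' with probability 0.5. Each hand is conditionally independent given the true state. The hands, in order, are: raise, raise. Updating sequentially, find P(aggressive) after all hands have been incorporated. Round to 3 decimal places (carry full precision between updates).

After 'raise': normaliser = 0.85·0.6000 + 0.55·0.1000 + 0.5·0.3000; P(aggressive) ≈ 0.7133, P(balanced) ≈ 0.0769, P(conservative) ≈ 0.2098
After 'raise': normaliser = 0.85·0.7133 + 0.55·0.0769 + 0.5·0.2098; P(aggressive) ≈ 0.8046, P(balanced) ≈ 0.0561, P(conservative) ≈ 0.1392

0.805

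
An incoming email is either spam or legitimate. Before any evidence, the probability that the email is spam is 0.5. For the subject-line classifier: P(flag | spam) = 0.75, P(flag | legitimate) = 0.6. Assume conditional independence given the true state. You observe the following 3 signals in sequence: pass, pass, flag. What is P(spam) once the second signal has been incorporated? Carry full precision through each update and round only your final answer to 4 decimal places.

After 'pass': P(spam) = 0.25·0.5000 / (0.25·0.5000 + 0.4·0.5000) ≈ 0.3846
After 'pass': P(spam) = 0.25·0.3846 / (0.25·0.3846 + 0.4·0.6154) ≈ 0.2809

0.2809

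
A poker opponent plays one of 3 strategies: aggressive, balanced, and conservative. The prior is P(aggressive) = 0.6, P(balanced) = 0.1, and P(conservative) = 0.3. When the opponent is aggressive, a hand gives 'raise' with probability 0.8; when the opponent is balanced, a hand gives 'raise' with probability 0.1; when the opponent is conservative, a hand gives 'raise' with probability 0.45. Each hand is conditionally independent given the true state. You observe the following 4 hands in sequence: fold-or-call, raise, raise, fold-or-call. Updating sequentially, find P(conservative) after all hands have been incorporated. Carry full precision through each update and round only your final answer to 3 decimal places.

After 'fold-or-call': normaliser = 0.2·0.6000 + 0.9·0.1000 + 0.55·0.3000; P(aggressive) ≈ 0.3200, P(balanced) ≈ 0.2400, P(conservative) ≈ 0.4400
After 'raise': normaliser = 0.8·0.3200 + 0.1·0.2400 + 0.45·0.4400; P(aggressive) ≈ 0.5356, P(balanced) ≈ 0.0502, P(conservative) ≈ 0.4142
After 'raise': normaliser = 0.8·0.5356 + 0.1·0.0502 + 0.45·0.4142; P(aggressive) ≈ 0.6912, P(balanced) ≈ 0.0081, P(conservative) ≈ 0.3007
After 'fold-or-call': normaliser = 0.2·0.6912 + 0.9·0.0081 + 0.55·0.3007; P(aggressive) ≈ 0.4446, P(balanced) ≈ 0.0234, P(conservative) ≈ 0.5319

0.532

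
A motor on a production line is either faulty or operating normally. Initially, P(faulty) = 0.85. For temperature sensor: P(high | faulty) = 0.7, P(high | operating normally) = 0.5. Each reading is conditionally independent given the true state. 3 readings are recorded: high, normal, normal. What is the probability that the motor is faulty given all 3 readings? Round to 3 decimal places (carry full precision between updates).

After 'high': P(faulty) = 0.7·0.8500 / (0.7·0.8500 + 0.5·0.1500) ≈ 0.8881
After 'normal': P(faulty) = 0.3·0.8881 / (0.3·0.8881 + 0.5·0.1119) ≈ 0.8264
After 'normal': P(faulty) = 0.3·0.8264 / (0.3·0.8264 + 0.5·0.1736) ≈ 0.7407

0.741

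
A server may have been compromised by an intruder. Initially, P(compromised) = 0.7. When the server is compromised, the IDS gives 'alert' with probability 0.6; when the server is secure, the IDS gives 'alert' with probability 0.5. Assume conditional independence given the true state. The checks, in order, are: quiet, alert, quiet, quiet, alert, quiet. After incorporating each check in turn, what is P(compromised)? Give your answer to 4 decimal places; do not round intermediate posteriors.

0.5792

After 'quiet': P(compromised) = 0.4·0.7000 / (0.4·0.7000 + 0.5·0.3000) ≈ 0.6512
After 'alert': P(compromised) = 0.6·0.6512 / (0.6·0.6512 + 0.5·0.3488) ≈ 0.6914
After 'quiet': P(compromised) = 0.4·0.6914 / (0.4·0.6914 + 0.5·0.3086) ≈ 0.6418
After 'quiet': P(compromised) = 0.4·0.6418 / (0.4·0.6418 + 0.5·0.3582) ≈ 0.5891
After 'alert': P(compromised) = 0.6·0.5891 / (0.6·0.5891 + 0.5·0.4109) ≈ 0.6324
After 'quiet': P(compromised) = 0.4·0.6324 / (0.4·0.6324 + 0.5·0.3676) ≈ 0.5792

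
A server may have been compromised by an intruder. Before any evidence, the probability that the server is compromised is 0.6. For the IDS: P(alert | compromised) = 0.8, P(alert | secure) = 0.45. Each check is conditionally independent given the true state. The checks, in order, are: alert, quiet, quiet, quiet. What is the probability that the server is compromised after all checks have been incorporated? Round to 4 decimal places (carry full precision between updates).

0.1137

After 'alert': P(compromised) = 0.8·0.6000 / (0.8·0.6000 + 0.45·0.4000) ≈ 0.7273
After 'quiet': P(compromised) = 0.2·0.7273 / (0.2·0.7273 + 0.55·0.2727) ≈ 0.4923
After 'quiet': P(compromised) = 0.2·0.4923 / (0.2·0.4923 + 0.55·0.5077) ≈ 0.2607
After 'quiet': P(compromised) = 0.2·0.2607 / (0.2·0.2607 + 0.55·0.7393) ≈ 0.1137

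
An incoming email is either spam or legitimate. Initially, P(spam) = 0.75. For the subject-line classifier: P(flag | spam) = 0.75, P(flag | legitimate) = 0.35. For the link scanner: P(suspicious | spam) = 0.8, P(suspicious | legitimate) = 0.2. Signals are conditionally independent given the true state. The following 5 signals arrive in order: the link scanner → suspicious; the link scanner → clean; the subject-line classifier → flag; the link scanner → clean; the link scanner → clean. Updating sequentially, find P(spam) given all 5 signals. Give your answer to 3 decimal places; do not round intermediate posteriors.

0.287

Apply Bayes' rule sequentially, carrying P(spam) forward.
After the link scanner='suspicious': P(spam) = 0.8·0.7500 / (0.8·0.7500 + 0.2·0.2500) ≈ 0.9231
After the link scanner='clean': P(spam) = 0.2·0.9231 / (0.2·0.9231 + 0.8·0.0769) ≈ 0.7500
After the subject-line classifier='flag': P(spam) = 0.75·0.7500 / (0.75·0.7500 + 0.35·0.2500) ≈ 0.8654
After the link scanner='clean': P(spam) = 0.2·0.8654 / (0.2·0.8654 + 0.8·0.1346) ≈ 0.6164
After the link scanner='clean': P(spam) = 0.2·0.6164 / (0.2·0.6164 + 0.8·0.3836) ≈ 0.2866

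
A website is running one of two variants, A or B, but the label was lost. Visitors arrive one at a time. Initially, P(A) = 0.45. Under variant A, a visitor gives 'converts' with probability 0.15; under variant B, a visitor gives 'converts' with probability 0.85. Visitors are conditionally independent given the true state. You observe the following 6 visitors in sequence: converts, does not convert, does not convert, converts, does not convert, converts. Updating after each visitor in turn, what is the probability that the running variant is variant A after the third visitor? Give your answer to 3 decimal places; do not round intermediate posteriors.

0.823

After 'converts': P(A) = 0.15·0.4500 / (0.15·0.4500 + 0.85·0.5500) ≈ 0.1262
After 'does not convert': P(A) = 0.85·0.1262 / (0.85·0.1262 + 0.15·0.8738) ≈ 0.4500
After 'does not convert': P(A) = 0.85·0.4500 / (0.85·0.4500 + 0.15·0.5500) ≈ 0.8226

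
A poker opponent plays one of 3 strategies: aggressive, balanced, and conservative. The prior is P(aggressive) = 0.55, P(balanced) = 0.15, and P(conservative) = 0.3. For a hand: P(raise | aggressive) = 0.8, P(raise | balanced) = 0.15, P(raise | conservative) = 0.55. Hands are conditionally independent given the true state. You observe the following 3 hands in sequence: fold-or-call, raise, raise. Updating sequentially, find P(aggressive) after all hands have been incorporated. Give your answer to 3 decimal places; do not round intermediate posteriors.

After 'fold-or-call': normaliser = 0.2·0.5500 + 0.85·0.1500 + 0.45·0.3000; P(aggressive) ≈ 0.2953, P(balanced) ≈ 0.3423, P(conservative) ≈ 0.3624
After 'raise': normaliser = 0.8·0.2953 + 0.15·0.3423 + 0.55·0.3624; P(aggressive) ≈ 0.4852, P(balanced) ≈ 0.1054, P(conservative) ≈ 0.4094
After 'raise': normaliser = 0.8·0.4852 + 0.15·0.1054 + 0.55·0.4094; P(aggressive) ≈ 0.6170, P(balanced) ≈ 0.0251, P(conservative) ≈ 0.3579

0.617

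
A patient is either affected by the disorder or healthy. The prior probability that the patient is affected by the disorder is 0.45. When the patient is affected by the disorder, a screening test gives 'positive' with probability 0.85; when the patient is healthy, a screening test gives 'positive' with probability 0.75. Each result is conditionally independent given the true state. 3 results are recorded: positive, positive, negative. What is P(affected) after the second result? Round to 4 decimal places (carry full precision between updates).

0.5124

After 'positive': P(affected) = 0.85·0.4500 / (0.85·0.4500 + 0.75·0.5500) ≈ 0.4811
After 'positive': P(affected) = 0.85·0.4811 / (0.85·0.4811 + 0.75·0.5189) ≈ 0.5124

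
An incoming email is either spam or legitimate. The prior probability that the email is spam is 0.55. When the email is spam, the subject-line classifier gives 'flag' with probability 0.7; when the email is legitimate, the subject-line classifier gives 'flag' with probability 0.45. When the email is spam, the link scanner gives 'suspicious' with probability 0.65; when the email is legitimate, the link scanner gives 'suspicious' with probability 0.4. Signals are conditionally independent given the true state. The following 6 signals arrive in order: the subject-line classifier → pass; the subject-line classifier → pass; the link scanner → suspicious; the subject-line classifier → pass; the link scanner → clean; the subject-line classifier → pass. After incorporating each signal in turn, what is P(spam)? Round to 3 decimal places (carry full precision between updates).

After the subject-line classifier='pass': P(spam) = 0.3·0.5500 / (0.3·0.5500 + 0.55·0.4500) ≈ 0.4000
After the subject-line classifier='pass': P(spam) = 0.3·0.4000 / (0.3·0.4000 + 0.55·0.6000) ≈ 0.2667
After the link scanner='suspicious': P(spam) = 0.65·0.2667 / (0.65·0.2667 + 0.4·0.7333) ≈ 0.3714
After the subject-line classifier='pass': P(spam) = 0.3·0.3714 / (0.3·0.3714 + 0.55·0.6286) ≈ 0.2437
After the link scanner='clean': P(spam) = 0.35·0.2437 / (0.35·0.2437 + 0.6·0.7562) ≈ 0.1583
After the subject-line classifier='pass': P(spam) = 0.3·0.1583 / (0.3·0.1583 + 0.55·0.8417) ≈ 0.0930

0.093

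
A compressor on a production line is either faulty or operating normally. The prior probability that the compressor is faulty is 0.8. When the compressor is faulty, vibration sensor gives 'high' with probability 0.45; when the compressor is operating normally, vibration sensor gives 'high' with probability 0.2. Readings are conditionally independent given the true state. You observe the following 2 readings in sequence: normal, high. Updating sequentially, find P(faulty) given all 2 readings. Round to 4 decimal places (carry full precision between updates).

0.8609

Each posterior becomes the prior for the next update.
After 'normal': P(faulty) = 0.55·0.8000 / (0.55·0.8000 + 0.8·0.2000) ≈ 0.7333
After 'high': P(faulty) = 0.45·0.7333 / (0.45·0.7333 + 0.2·0.2667) ≈ 0.8609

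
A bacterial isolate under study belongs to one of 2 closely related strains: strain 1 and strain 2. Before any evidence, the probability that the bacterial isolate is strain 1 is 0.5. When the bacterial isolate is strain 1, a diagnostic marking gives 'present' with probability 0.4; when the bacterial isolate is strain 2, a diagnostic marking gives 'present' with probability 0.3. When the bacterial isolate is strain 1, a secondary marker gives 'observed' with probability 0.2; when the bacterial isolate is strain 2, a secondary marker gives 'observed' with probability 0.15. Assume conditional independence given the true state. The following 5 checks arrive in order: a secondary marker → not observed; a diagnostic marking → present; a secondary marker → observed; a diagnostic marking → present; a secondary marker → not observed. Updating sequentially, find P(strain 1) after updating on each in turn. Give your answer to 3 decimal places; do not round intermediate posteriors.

Each posterior becomes the prior for the next update.
After a secondary marker='not observed': P(strain 1) = 0.8·0.5000 / (0.8·0.5000 + 0.85·0.5000) ≈ 0.4848
After a diagnostic marking='present': P(strain 1) = 0.4·0.4848 / (0.4·0.4848 + 0.3·0.5152) ≈ 0.5565
After a secondary marker='observed': P(strain 1) = 0.2·0.5565 / (0.2·0.5565 + 0.15·0.4435) ≈ 0.6259
After a diagnostic marking='present': P(strain 1) = 0.4·0.6259 / (0.4·0.6259 + 0.3·0.3741) ≈ 0.6905
After a secondary marker='not observed': P(strain 1) = 0.8·0.6905 / (0.8·0.6905 + 0.85·0.3095) ≈ 0.6774

0.677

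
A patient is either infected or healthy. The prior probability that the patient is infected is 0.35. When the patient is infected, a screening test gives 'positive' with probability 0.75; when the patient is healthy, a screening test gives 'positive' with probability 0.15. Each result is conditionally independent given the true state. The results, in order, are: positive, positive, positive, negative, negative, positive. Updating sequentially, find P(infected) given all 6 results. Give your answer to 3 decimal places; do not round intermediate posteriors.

After 'positive': P(infected) = 0.75·0.3500 / (0.75·0.3500 + 0.15·0.6500) ≈ 0.7292
After 'positive': P(infected) = 0.75·0.7292 / (0.75·0.7292 + 0.15·0.2708) ≈ 0.9309
After 'positive': P(infected) = 0.75·0.9309 / (0.75·0.9309 + 0.15·0.0691) ≈ 0.9854
After 'negative': P(infected) = 0.25·0.9854 / (0.25·0.9854 + 0.85·0.0146) ≈ 0.9519
After 'negative': P(infected) = 0.25·0.9519 / (0.25·0.9519 + 0.85·0.0481) ≈ 0.8534
After 'positive': P(infected) = 0.75·0.8534 / (0.75·0.8534 + 0.15·0.1466) ≈ 0.9668

0.967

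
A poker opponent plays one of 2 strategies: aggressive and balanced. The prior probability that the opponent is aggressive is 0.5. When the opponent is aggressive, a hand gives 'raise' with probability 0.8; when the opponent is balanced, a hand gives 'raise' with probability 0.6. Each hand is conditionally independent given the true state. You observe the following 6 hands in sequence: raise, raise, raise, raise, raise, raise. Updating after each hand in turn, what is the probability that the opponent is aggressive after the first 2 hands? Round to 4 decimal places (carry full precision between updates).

0.6400

After 'raise': P(aggressive) = 0.8·0.5000 / (0.8·0.5000 + 0.6·0.5000) ≈ 0.5714
After 'raise': P(aggressive) = 0.8·0.5714 / (0.8·0.5714 + 0.6·0.4286) ≈ 0.6400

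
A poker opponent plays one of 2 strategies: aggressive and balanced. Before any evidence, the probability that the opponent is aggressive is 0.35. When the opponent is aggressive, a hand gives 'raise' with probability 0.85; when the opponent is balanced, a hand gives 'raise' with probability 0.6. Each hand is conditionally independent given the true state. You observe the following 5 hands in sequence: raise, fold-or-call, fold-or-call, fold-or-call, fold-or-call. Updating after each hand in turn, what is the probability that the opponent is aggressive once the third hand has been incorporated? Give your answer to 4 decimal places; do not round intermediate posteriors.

0.0969

After 'raise': P(aggressive) = 0.85·0.3500 / (0.85·0.3500 + 0.6·0.6500) ≈ 0.4327
After 'fold-or-call': P(aggressive) = 0.15·0.4327 / (0.15·0.4327 + 0.4·0.5673) ≈ 0.2224
After 'fold-or-call': P(aggressive) = 0.15·0.2224 / (0.15·0.2224 + 0.4·0.7776) ≈ 0.0969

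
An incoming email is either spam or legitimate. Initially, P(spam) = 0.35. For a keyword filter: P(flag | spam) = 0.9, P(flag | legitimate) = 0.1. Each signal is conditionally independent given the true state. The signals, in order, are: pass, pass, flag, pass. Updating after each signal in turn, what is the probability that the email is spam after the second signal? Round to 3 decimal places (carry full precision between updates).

0.007

After 'pass': P(spam) = 0.1·0.3500 / (0.1·0.3500 + 0.9·0.6500) ≈ 0.0565
After 'pass': P(spam) = 0.1·0.0565 / (0.1·0.0565 + 0.9·0.9435) ≈ 0.0066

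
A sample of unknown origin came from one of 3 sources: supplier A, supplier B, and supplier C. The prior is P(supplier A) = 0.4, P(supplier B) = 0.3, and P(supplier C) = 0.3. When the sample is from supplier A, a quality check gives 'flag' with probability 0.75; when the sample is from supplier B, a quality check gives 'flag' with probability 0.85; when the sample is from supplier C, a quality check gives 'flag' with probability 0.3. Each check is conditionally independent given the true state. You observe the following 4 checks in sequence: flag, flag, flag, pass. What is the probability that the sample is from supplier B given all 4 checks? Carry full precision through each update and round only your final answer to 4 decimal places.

After 'flag': normaliser = 0.75·0.4000 + 0.85·0.3000 + 0.3·0.3000; P(supplier A) ≈ 0.4651, P(supplier B) ≈ 0.3953, P(supplier C) ≈ 0.1395
After 'flag': normaliser = 0.75·0.4651 + 0.85·0.3953 + 0.3·0.1395; P(supplier A) ≈ 0.4800, P(supplier B) ≈ 0.4624, P(supplier C) ≈ 0.0576
After 'flag': normaliser = 0.75·0.4800 + 0.85·0.4624 + 0.3·0.0576; P(supplier A) ≈ 0.4673, P(supplier B) ≈ 0.5102, P(supplier C) ≈ 0.0224
After 'pass': normaliser = 0.25·0.4673 + 0.15·0.5102 + 0.7·0.0224; P(supplier A) ≈ 0.5588, P(supplier B) ≈ 0.3661, P(supplier C) ≈ 0.0751

0.3661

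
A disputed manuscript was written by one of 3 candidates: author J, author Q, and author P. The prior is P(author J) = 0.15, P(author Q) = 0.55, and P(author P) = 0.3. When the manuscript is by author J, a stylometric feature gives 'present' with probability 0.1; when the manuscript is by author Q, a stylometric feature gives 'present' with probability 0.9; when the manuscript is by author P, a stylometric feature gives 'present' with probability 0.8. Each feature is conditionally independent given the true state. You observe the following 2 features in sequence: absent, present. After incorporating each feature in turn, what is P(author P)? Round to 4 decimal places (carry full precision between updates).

After 'absent': normaliser = 0.9·0.1500 + 0.1·0.5500 + 0.2·0.3000; P(author J) ≈ 0.5400, P(author Q) ≈ 0.2200, P(author P) ≈ 0.2400
After 'present': normaliser = 0.1·0.5400 + 0.9·0.2200 + 0.8·0.2400; P(author J) ≈ 0.1216, P(author Q) ≈ 0.4459, P(author P) ≈ 0.4324

0.4324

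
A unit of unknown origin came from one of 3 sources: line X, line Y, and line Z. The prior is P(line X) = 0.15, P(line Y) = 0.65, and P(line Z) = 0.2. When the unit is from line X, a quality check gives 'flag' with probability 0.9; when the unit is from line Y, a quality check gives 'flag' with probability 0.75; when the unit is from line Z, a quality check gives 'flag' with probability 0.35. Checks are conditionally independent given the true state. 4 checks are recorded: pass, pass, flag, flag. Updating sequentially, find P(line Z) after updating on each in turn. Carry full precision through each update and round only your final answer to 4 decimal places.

0.3008

After 'pass': normaliser = 0.1·0.1500 + 0.25·0.6500 + 0.65·0.2000; P(line X) ≈ 0.0488, P(line Y) ≈ 0.5285, P(line Z) ≈ 0.4228
After 'pass': normaliser = 0.1·0.0488 + 0.25·0.5285 + 0.65·0.4228; P(line X) ≈ 0.0118, P(line Y) ≈ 0.3208, P(line Z) ≈ 0.6673
After 'flag': normaliser = 0.9·0.0118 + 0.75·0.3208 + 0.35·0.6673; P(line X) ≈ 0.0220, P(line Y) ≈ 0.4963, P(line Z) ≈ 0.4817
After 'flag': normaliser = 0.9·0.0220 + 0.75·0.4963 + 0.35·0.4817; P(line X) ≈ 0.0353, P(line Y) ≈ 0.6639, P(line Z) ≈ 0.3008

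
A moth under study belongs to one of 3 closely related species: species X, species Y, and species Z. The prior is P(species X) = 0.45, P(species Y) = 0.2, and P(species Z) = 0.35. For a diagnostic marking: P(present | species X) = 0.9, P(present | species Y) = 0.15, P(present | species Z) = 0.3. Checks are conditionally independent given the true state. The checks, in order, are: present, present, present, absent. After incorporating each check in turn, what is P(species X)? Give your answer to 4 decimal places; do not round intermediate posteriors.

0.8203

After 'present': normaliser = 0.9·0.4500 + 0.15·0.2000 + 0.3·0.3500; P(species X) ≈ 0.7500, P(species Y) ≈ 0.0556, P(species Z) ≈ 0.1944
After 'present': normaliser = 0.9·0.7500 + 0.15·0.0556 + 0.3·0.1944; P(species X) ≈ 0.9101, P(species Y) ≈ 0.0112, P(species Z) ≈ 0.0787
After 'present': normaliser = 0.9·0.9101 + 0.15·0.0112 + 0.3·0.0787; P(species X) ≈ 0.9701, P(species Y) ≈ 0.0020, P(species Z) ≈ 0.0279
After 'absent': normaliser = 0.1·0.9701 + 0.85·0.0020 + 0.7·0.0279; P(species X) ≈ 0.8203, P(species Y) ≈ 0.0143, P(species Z) ≈ 0.1654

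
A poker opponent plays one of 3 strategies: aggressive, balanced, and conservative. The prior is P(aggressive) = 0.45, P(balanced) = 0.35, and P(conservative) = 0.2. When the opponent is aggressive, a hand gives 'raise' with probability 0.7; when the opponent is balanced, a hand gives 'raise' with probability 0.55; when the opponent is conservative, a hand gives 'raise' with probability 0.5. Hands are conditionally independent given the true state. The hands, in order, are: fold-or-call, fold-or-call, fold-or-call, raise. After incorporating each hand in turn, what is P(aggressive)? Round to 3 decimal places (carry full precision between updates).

0.221

After 'fold-or-call': normaliser = 0.3·0.4500 + 0.45·0.3500 + 0.5·0.2000; P(aggressive) ≈ 0.3439, P(balanced) ≈ 0.4013, P(conservative) ≈ 0.2548
After 'fold-or-call': normaliser = 0.3·0.3439 + 0.45·0.4013 + 0.5·0.2548; P(aggressive) ≈ 0.2510, P(balanced) ≈ 0.4392, P(conservative) ≈ 0.3098
After 'fold-or-call': normaliser = 0.3·0.2510 + 0.45·0.4392 + 0.5·0.3098; P(aggressive) ≈ 0.1760, P(balanced) ≈ 0.4619, P(conservative) ≈ 0.3621
After 'raise': normaliser = 0.7·0.1760 + 0.55·0.4619 + 0.5·0.3621; P(aggressive) ≈ 0.2206, P(balanced) ≈ 0.4551, P(conservative) ≈ 0.3243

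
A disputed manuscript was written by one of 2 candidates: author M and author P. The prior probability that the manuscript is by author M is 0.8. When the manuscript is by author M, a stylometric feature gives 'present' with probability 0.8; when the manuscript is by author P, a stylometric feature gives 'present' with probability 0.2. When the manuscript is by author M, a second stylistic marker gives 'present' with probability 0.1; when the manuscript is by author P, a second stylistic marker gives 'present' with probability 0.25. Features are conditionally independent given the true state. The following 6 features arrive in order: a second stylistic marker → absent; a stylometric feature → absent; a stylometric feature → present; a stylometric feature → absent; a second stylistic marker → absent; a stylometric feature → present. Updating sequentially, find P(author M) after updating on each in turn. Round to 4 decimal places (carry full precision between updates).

After a second stylistic marker='absent': P(author M) = 0.9·0.8000 / (0.9·0.8000 + 0.75·0.2000) ≈ 0.8276
After a stylometric feature='absent': P(author M) = 0.2·0.8276 / (0.2·0.8276 + 0.8·0.1724) ≈ 0.5455
After a stylometric feature='present': P(author M) = 0.8·0.5455 / (0.8·0.5455 + 0.2·0.4545) ≈ 0.8276
After a stylometric feature='absent': P(author M) = 0.2·0.8276 / (0.2·0.8276 + 0.8·0.1724) ≈ 0.5455
After a second stylistic marker='absent': P(author M) = 0.9·0.5455 / (0.9·0.5455 + 0.75·0.4545) ≈ 0.5902
After a stylometric feature='present': P(author M) = 0.8·0.5902 / (0.8·0.5902 + 0.2·0.4098) ≈ 0.8521

0.8521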